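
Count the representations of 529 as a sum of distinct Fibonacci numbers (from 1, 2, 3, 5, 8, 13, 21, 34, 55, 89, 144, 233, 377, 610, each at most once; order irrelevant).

529 = 377+144+8 = 377+144+5+3 = 377+89+55+8 = … (16 more), for 19 in all.

19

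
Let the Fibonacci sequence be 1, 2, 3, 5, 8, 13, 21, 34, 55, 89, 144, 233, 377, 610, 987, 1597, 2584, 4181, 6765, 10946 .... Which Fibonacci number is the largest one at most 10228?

6765 ≤ 10228 < 10946, so the largest Fibonacci number not exceeding 10228 is 6765.

6765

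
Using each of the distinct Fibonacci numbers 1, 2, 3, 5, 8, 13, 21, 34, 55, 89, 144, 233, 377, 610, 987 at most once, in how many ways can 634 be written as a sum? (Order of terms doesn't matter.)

Starting from the Zeckendorf form and repeatedly splitting a term F_k into F_{k−1} + F_{k−2} (when neither is already used) reaches every representation.
634 = 610+21+3 = 610+21+2+1 = 610+13+8+3 = 377+233+21+3 = 610+13+8+2+1 = … (15 more), for 20 in all.

20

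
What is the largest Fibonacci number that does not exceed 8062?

6765

6765 ≤ 8062 < 10946, so the largest Fibonacci number not exceeding 8062 is 6765.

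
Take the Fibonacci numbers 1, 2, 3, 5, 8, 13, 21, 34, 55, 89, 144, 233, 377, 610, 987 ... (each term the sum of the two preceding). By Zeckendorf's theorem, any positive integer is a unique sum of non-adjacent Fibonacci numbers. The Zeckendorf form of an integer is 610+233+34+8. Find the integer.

610+233+34+8 = 885.

885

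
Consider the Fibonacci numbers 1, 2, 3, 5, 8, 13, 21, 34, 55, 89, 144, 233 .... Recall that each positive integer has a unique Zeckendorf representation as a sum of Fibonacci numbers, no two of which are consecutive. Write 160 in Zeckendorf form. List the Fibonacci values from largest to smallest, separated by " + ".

144 + 13 + 3

Greedily peel off the largest Fibonacci term at each step:
take 144 (≤ 160); 160 − 144 = 16
take 13 (≤ 16); 16 − 13 = 3
take 3 (≤ 3); 3 − 3 = 0
So 160 = 144 + 13 + 3, with no two terms consecutive in the sequence.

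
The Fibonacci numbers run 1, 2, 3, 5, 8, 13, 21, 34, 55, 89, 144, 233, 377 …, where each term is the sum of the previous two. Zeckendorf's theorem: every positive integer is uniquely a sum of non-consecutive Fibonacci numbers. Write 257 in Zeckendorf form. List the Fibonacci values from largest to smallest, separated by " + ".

Greedily peel off the largest Fibonacci term at each step:
233 ≤ 257 < 377, so take 233; remainder 24
21 ≤ 24 < 34, so take 21; remainder 3
3 ≤ 3 < 5, so take 3; remainder 0
So 257 = 233 + 21 + 3, with no two terms consecutive in the sequence.

233 + 21 + 3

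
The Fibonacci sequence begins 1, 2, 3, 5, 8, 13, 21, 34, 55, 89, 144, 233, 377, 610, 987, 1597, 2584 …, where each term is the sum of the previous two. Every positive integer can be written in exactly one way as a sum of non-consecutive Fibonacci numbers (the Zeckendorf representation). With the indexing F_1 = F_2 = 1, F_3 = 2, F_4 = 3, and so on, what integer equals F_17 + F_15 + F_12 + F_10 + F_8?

2427

F_17 + F_15 + F_12 + F_10 + F_8 = 1597 + 610 + 144 + 55 + 21 = 2427.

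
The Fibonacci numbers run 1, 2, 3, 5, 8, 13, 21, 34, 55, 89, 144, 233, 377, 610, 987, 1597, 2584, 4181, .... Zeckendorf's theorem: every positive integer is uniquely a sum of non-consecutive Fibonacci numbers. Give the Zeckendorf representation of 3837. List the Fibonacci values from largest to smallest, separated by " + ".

2584 + 987 + 233 + 21 + 8 + 3 + 1

3837: greatest Fibonacci not exceeding it is 2584, leaving 1253
1253: greatest Fibonacci not exceeding it is 987, leaving 266
266: greatest Fibonacci not exceeding it is 233, leaving 33
33: greatest Fibonacci not exceeding it is 21, leaving 12
12: greatest Fibonacci not exceeding it is 8, leaving 4
4: greatest Fibonacci not exceeding it is 3, leaving 1
1: greatest Fibonacci not exceeding it is 1, leaving 0
So 3837 = 2584 + 987 + 233 + 21 + 8 + 3 + 1, with no two terms consecutive in the sequence.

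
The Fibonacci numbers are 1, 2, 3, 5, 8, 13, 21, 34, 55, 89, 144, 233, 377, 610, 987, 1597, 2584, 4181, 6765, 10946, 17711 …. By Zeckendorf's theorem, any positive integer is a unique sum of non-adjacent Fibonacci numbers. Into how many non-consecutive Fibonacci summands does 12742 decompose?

4

Greedily peel off the largest Fibonacci term at each step:
10946 ≤ 12742 < 17711, so take 10946; remainder 1796
1597 ≤ 1796 < 2584, so take 1597; remainder 199
144 ≤ 199 < 233, so take 144; remainder 55
55 ≤ 55 < 89, so take 55; remainder 0
12742 = 10946 + 1597 + 144 + 55, which has 4 terms.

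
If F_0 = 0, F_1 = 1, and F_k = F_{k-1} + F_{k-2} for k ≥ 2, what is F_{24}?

Iterating the recurrence up to F_{20} = 6765 and F_{19} = 4181:
F_{21} = F_{20} + F_{19} = 6765 + 4181 = 10946
F_{22} = F_{21} + F_{20} = 10946 + 6765 = 17711
F_{23} = F_{22} + F_{21} = 17711 + 10946 = 28657
F_{24} = F_{23} + F_{22} = 28657 + 17711 = 46368

46368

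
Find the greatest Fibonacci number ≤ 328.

233 ≤ 328 < 377, so the largest Fibonacci number not exceeding 328 is 233.

233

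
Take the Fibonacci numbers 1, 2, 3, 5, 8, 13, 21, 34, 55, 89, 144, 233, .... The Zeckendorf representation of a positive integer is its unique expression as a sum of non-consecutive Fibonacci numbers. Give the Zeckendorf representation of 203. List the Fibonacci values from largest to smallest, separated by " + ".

144 + 55 + 3 + 1

largest Fibonacci ≤ 203 is 144; 203 − 144 = 59
largest Fibonacci ≤ 59 is 55; 59 − 55 = 4
largest Fibonacci ≤ 4 is 3; 4 − 3 = 1
largest Fibonacci ≤ 1 is 1; 1 − 1 = 0
So 203 = 144 + 55 + 3 + 1, with no two terms consecutive in the sequence.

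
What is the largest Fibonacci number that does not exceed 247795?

196418 ≤ 247795 < 317811, so the largest Fibonacci number not exceeding 247795 is 196418.

196418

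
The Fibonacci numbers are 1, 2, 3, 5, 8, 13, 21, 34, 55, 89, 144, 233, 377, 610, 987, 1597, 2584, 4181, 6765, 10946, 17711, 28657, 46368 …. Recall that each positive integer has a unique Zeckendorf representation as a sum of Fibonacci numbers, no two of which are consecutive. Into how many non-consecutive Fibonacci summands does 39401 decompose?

8

Greedily peel off the largest Fibonacci term at each step:
28657 ≤ 39401 < 46368, so take 28657; remainder 10744
6765 ≤ 10744 < 10946, so take 6765; remainder 3979
2584 ≤ 3979 < 4181, so take 2584; remainder 1395
987 ≤ 1395 < 1597, so take 987; remainder 408
377 ≤ 408 < 610, so take 377; remainder 31
21 ≤ 31 < 34, so take 21; remainder 10
8 ≤ 10 < 13, so take 8; remainder 2
2 ≤ 2 < 3, so take 2; remainder 0
39401 = 28657 + 6765 + 2584 + 987 + 377 + 21 + 8 + 2, which has 8 terms.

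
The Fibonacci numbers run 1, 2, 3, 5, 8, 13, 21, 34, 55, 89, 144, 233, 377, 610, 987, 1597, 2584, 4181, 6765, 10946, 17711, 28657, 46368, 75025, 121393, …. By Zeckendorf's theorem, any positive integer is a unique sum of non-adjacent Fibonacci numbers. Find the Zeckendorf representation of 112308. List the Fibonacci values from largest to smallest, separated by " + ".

75025 + 28657 + 6765 + 1597 + 233 + 21 + 8 + 2

Repeatedly subtract the largest Fibonacci number that fits:
largest Fibonacci ≤ 112308 is 75025; 112308 − 75025 = 37283
largest Fibonacci ≤ 37283 is 28657; 37283 − 28657 = 8626
largest Fibonacci ≤ 8626 is 6765; 8626 − 6765 = 1861
largest Fibonacci ≤ 1861 is 1597; 1861 − 1597 = 264
largest Fibonacci ≤ 264 is 233; 264 − 233 = 31
largest Fibonacci ≤ 31 is 21; 31 − 21 = 10
largest Fibonacci ≤ 10 is 8; 10 − 8 = 2
largest Fibonacci ≤ 2 is 2; 2 − 2 = 0
So 112308 = 75025 + 28657 + 6765 + 1597 + 233 + 21 + 8 + 2, with no two terms consecutive in the sequence.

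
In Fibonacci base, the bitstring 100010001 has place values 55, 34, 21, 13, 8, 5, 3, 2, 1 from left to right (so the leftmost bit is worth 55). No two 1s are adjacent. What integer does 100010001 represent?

Summing the place values of the 1 bits: 55 + 8 + 1 = 64.

64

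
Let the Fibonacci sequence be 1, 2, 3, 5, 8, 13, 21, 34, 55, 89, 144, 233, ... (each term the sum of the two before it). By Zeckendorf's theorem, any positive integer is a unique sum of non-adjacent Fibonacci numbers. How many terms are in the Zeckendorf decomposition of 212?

take 144 (≤ 212); 212 − 144 = 68
take 55 (≤ 68); 68 − 55 = 13
take 13 (≤ 13); 13 − 13 = 0
212 = 144 + 55 + 13, which has 3 terms.

3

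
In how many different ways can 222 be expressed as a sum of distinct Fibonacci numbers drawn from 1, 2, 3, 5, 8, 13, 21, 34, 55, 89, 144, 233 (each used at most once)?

Starting from the Zeckendorf form and repeatedly splitting a term F_k into F_{k−1} + F_{k−2} (when neither is already used) reaches every representation.
222 = 144+55+21+2 = 144+55+13+8+2 = 144+55+13+5+3+2 = … (4 more), for 7 in all.

7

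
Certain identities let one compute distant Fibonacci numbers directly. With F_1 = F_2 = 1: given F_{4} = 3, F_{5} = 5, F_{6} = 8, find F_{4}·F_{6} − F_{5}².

3·8 − 5² = 24 − 25 = -1. (Cassini's identity: F_{k−1}F_{k+1} − F_k² = (−1)^k.)

-1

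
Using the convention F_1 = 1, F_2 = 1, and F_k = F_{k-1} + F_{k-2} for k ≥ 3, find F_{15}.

Iterating the recurrence up to F_{7} = 13 and F_{6} = 8:
F_{8} = F_{7} + F_{6} = 13 + 8 = 21
F_{9} = F_{8} + F_{7} = 21 + 13 = 34
F_{10} = F_{9} + F_{8} = 34 + 21 = 55
F_{11} = F_{10} + F_{9} = 55 + 34 = 89
F_{12} = F_{11} + F_{10} = 89 + 55 = 144
F_{13} = F_{12} + F_{11} = 144 + 89 = 233
F_{14} = F_{13} + F_{12} = 233 + 144 = 377
F_{15} = F_{14} + F_{13} = 377 + 233 = 610

610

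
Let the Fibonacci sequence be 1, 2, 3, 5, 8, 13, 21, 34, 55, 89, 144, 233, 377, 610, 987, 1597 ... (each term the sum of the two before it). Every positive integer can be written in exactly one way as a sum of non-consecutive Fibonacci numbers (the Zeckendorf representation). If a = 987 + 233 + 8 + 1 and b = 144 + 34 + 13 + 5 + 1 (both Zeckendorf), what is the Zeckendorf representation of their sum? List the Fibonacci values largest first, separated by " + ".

The two numbers are 1229 and 197, so their sum is 1426.
subtract 987 from 1426: 439 remains
subtract 377 from 439: 62 remains
subtract 55 from 62: 7 remains
subtract 5 from 7: 2 remains
subtract 2 from 2: 0 remains

987 + 377 + 55 + 5 + 2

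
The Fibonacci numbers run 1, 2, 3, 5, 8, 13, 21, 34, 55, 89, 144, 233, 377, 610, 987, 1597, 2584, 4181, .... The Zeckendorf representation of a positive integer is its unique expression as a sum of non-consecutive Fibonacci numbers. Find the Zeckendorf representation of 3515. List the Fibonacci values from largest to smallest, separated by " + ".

2584 + 610 + 233 + 55 + 21 + 8 + 3 + 1

2584 ≤ 3515 < 4181, so take 2584; remainder 931
610 ≤ 931 < 987, so take 610; remainder 321
233 ≤ 321 < 377, so take 233; remainder 88
55 ≤ 88 < 89, so take 55; remainder 33
21 ≤ 33 < 34, so take 21; remainder 12
8 ≤ 12 < 13, so take 8; remainder 4
3 ≤ 4 < 5, so take 3; remainder 1
1 ≤ 1 < 2, so take 1; remainder 0
So 3515 = 2584 + 610 + 233 + 55 + 21 + 8 + 3 + 1, with no two terms consecutive in the sequence.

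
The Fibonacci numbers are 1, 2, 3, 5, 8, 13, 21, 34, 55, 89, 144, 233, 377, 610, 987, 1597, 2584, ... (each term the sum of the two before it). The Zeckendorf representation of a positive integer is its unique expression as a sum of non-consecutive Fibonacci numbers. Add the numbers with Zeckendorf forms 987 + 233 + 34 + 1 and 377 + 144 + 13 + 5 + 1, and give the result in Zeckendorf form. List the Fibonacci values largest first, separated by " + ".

The two numbers are 1255 and 540, so their sum is 1795.
largest Fibonacci ≤ 1795 is 1597; 1795 − 1597 = 198
largest Fibonacci ≤ 198 is 144; 198 − 144 = 54
largest Fibonacci ≤ 54 is 34; 54 − 34 = 20
largest Fibonacci ≤ 20 is 13; 20 − 13 = 7
largest Fibonacci ≤ 7 is 5; 7 − 5 = 2
largest Fibonacci ≤ 2 is 2; 2 − 2 = 0

1597 + 144 + 34 + 13 + 5 + 2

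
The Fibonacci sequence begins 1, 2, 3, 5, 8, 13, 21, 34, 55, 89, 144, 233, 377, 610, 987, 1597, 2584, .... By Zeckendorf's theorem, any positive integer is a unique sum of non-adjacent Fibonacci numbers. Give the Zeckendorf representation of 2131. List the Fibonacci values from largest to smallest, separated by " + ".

1597 + 377 + 144 + 13

largest Fibonacci ≤ 2131 is 1597; 2131 − 1597 = 534
largest Fibonacci ≤ 534 is 377; 534 − 377 = 157
largest Fibonacci ≤ 157 is 144; 157 − 144 = 13
largest Fibonacci ≤ 13 is 13; 13 − 13 = 0
So 2131 = 1597 + 377 + 144 + 13, with no two terms consecutive in the sequence.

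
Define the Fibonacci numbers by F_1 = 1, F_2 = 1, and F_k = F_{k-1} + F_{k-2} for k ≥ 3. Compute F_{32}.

2178309

Iterating the recurrence up to F_{24} = 46368 and F_{23} = 28657:
F_{25} = F_{24} + F_{23} = 46368 + 28657 = 75025
F_{26} = F_{25} + F_{24} = 75025 + 46368 = 121393
F_{27} = F_{26} + F_{25} = 121393 + 75025 = 196418
F_{28} = F_{27} + F_{26} = 196418 + 121393 = 317811
F_{29} = F_{28} + F_{27} = 317811 + 196418 = 514229
F_{30} = F_{29} + F_{28} = 514229 + 317811 = 832040
F_{31} = F_{30} + F_{29} = 832040 + 514229 = 1346269
F_{32} = F_{31} + F_{30} = 1346269 + 832040 = 2178309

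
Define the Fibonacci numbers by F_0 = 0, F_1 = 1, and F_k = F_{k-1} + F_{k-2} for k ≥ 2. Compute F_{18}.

2584

Iterating the recurrence up to F_{13} = 233 and F_{12} = 144:
F_{14} = F_{13} + F_{12} = 233 + 144 = 377
F_{15} = F_{14} + F_{13} = 377 + 233 = 610
F_{16} = F_{15} + F_{14} = 610 + 377 = 987
F_{17} = F_{16} + F_{15} = 987 + 610 = 1597
F_{18} = F_{17} + F_{16} = 1597 + 987 = 2584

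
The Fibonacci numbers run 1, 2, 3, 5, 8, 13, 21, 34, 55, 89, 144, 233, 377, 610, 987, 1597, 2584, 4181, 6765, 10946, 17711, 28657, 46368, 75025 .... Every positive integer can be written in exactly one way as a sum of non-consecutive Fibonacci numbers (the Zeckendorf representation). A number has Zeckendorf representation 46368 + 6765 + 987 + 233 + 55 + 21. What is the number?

54429

46368 + 6765 + 987 + 233 + 55 + 21 = 54429.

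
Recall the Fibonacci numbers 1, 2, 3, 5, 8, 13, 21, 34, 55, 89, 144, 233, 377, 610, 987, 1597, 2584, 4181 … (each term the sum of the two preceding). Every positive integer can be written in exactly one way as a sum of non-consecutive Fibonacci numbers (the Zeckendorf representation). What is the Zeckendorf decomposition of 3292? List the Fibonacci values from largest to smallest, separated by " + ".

2584 ≤ 3292 < 4181, so take 2584; remainder 708
610 ≤ 708 < 987, so take 610; remainder 98
89 ≤ 98 < 144, so take 89; remainder 9
8 ≤ 9 < 13, so take 8; remainder 1
1 ≤ 1 < 2, so take 1; remainder 0
So 3292 = 2584 + 610 + 89 + 8 + 1, with no two terms consecutive in the sequence.

2584 + 610 + 89 + 8 + 1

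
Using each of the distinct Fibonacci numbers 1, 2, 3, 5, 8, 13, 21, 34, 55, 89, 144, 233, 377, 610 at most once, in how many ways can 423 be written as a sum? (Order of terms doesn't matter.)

6

423 = 377+34+8+3+1 = 377+21+13+8+3+1 = 233+144+34+8+3+1 = 233+144+21+13+8+3+1 = 233+89+55+34+8+3+1 = … (1 more), for 6 in all.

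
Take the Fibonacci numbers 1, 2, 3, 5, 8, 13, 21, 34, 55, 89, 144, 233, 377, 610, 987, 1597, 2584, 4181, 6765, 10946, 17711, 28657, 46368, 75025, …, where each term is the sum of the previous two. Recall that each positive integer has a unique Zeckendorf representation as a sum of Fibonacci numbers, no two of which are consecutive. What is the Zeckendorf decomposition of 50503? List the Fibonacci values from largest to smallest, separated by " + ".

46368 + 2584 + 987 + 377 + 144 + 34 + 8 + 1

50503: greatest Fibonacci not exceeding it is 46368, leaving 4135
4135: greatest Fibonacci not exceeding it is 2584, leaving 1551
1551: greatest Fibonacci not exceeding it is 987, leaving 564
564: greatest Fibonacci not exceeding it is 377, leaving 187
187: greatest Fibonacci not exceeding it is 144, leaving 43
43: greatest Fibonacci not exceeding it is 34, leaving 9
9: greatest Fibonacci not exceeding it is 8, leaving 1
1: greatest Fibonacci not exceeding it is 1, leaving 0
So 50503 = 46368 + 2584 + 987 + 377 + 144 + 34 + 8 + 1, with no two terms consecutive in the sequence.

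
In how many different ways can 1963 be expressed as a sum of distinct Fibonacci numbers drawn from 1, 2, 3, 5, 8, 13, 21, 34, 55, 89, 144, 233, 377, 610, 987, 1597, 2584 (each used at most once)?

Each representation comes from the Zeckendorf form by replacing some F_k with F_{k−1} + F_{k−2} where possible.
1963 = 1597+233+89+34+8+2 = 1597+233+89+34+5+3+2 = 1597+233+89+21+13+8+2 = 987+610+233+89+34+8+2 = 1597+233+89+21+13+5+3+2 = … (13 more), for 18 in all.

18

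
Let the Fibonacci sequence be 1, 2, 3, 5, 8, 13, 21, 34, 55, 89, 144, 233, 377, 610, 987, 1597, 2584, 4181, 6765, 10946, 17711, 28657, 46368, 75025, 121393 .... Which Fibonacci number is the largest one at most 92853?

75025 ≤ 92853 < 121393, so the largest Fibonacci number not exceeding 92853 is 75025.

75025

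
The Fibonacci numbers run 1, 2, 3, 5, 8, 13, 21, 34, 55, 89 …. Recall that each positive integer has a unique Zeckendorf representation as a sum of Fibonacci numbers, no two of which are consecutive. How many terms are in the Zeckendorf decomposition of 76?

2

Greedy algorithm:
subtract 55 from 76: 21 remains
subtract 21 from 21: 0 remains
76 = 55 + 21, which has 2 terms.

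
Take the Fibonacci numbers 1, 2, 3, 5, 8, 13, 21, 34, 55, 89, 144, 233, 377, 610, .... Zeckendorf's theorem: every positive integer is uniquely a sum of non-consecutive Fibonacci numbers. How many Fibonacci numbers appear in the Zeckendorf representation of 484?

4

Repeatedly subtract the largest Fibonacci number that fits:
377 ≤ 484 < 610, so take 377; remainder 107
89 ≤ 107 < 144, so take 89; remainder 18
13 ≤ 18 < 21, so take 13; remainder 5
5 ≤ 5 < 8, so take 5; remainder 0
484 = 377 + 89 + 13 + 5, which has 4 terms.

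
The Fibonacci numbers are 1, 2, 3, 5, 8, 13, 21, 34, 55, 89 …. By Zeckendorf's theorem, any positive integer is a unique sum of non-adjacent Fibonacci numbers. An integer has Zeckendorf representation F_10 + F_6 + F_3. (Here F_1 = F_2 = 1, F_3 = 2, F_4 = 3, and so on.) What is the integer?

F_10 + F_6 + F_3 = 55 + 8 + 2 = 65.

65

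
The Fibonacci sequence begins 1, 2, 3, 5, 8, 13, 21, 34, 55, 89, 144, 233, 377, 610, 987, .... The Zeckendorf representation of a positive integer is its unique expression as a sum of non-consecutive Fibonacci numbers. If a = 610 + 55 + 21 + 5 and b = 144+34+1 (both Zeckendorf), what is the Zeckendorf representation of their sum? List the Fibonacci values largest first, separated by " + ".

The two numbers are 691 and 179, so their sum is 870.
Repeatedly subtract the largest Fibonacci number that fits:
870 − 610 = 260
260 − 233 = 27
27 − 21 = 6
6 − 5 = 1
1 − 1 = 0

610 + 233 + 21 + 5 + 1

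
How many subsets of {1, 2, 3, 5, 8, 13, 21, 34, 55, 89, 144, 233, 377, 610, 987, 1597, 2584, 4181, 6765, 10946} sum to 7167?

26

Each representation comes from the Zeckendorf form by replacing some F_k with F_{k−1} + F_{k−2} where possible.
7167 = 6765+377+21+3+1 = 6765+377+13+8+3+1 = 6765+233+144+21+3+1 = 4181+2584+377+21+3+1 = 6765+233+144+13+8+3+1 = … (21 more), for 26 in all.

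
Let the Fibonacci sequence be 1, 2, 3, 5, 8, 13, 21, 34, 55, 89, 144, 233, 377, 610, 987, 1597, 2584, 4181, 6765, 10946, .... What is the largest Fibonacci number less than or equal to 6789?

6765 ≤ 6789 < 10946, so the largest Fibonacci number not exceeding 6789 is 6765.

6765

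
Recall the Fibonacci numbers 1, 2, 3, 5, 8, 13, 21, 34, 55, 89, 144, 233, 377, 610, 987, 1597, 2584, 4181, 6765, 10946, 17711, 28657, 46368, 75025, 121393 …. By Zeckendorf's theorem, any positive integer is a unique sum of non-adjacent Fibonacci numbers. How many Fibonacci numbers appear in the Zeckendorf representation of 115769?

7

largest Fibonacci ≤ 115769 is 75025; 115769 − 75025 = 40744
largest Fibonacci ≤ 40744 is 28657; 40744 − 28657 = 12087
largest Fibonacci ≤ 12087 is 10946; 12087 − 10946 = 1141
largest Fibonacci ≤ 1141 is 987; 1141 − 987 = 154
largest Fibonacci ≤ 154 is 144; 154 − 144 = 10
largest Fibonacci ≤ 10 is 8; 10 − 8 = 2
largest Fibonacci ≤ 2 is 2; 2 − 2 = 0
115769 = 75025 + 28657 + 10946 + 987 + 144 + 8 + 2, which has 7 terms.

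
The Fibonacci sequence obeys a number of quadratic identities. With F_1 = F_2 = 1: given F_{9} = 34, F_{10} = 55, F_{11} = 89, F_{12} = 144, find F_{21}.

By the addition formula F_{m+n} = F_m F_{n+1} + F_{m−1} F_n with m=10, n=11: F_{21} = 55·144 + 34·89 = 7920 + 3026 = 10946.

10946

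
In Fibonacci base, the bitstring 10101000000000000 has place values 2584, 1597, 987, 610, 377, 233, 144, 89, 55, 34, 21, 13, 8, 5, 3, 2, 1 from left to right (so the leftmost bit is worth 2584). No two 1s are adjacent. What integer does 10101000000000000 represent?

Summing the place values of the 1 bits: 2584 + 987 + 377 = 3948.

3948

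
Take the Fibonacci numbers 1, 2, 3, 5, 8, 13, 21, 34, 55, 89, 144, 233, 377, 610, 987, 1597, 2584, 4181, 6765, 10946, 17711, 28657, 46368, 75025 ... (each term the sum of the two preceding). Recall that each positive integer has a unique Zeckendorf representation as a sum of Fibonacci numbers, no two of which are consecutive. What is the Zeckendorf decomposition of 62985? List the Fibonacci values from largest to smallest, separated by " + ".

62985 − 46368 = 16617
16617 − 10946 = 5671
5671 − 4181 = 1490
1490 − 987 = 503
503 − 377 = 126
126 − 89 = 37
37 − 34 = 3
3 − 3 = 0
So 62985 = 46368 + 10946 + 4181 + 987 + 377 + 89 + 34 + 3, with no two terms consecutive in the sequence.

46368 + 10946 + 4181 + 987 + 377 + 89 + 34 + 3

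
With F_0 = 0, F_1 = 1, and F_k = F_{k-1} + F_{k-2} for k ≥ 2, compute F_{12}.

Iterating the recurrence up to F_{5} = 5 and F_{4} = 3:
F_{6} = F_{5} + F_{4} = 5 + 3 = 8
F_{7} = F_{6} + F_{5} = 8 + 5 = 13
F_{8} = F_{7} + F_{6} = 13 + 8 = 21
F_{9} = F_{8} + F_{7} = 21 + 13 = 34
F_{10} = F_{9} + F_{8} = 34 + 21 = 55
F_{11} = F_{10} + F_{9} = 55 + 34 = 89
F_{12} = F_{11} + F_{10} = 89 + 55 = 144

144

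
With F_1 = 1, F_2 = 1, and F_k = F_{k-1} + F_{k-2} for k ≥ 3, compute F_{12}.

Iterating the recurrence up to F_{7} = 13 and F_{6} = 8:
F_{8} = F_{7} + F_{6} = 13 + 8 = 21
F_{9} = F_{8} + F_{7} = 21 + 13 = 34
F_{10} = F_{9} + F_{8} = 34 + 21 = 55
F_{11} = F_{10} + F_{9} = 55 + 34 = 89
F_{12} = F_{11} + F_{10} = 89 + 55 = 144

144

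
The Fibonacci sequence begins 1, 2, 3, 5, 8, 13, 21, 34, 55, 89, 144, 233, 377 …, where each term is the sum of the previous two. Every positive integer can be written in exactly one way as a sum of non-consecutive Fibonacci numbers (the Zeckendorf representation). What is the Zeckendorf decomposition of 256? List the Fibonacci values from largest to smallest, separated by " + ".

233 + 21 + 2

233 ≤ 256 < 377, so take 233; remainder 23
21 ≤ 23 < 34, so take 21; remainder 2
2 ≤ 2 < 3, so take 2; remainder 0
So 256 = 233 + 21 + 2, with no two terms consecutive in the sequence.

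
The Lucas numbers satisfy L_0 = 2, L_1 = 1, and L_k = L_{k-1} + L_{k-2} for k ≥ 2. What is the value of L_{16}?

Iterating the recurrence up to L_{11} = 199 and L_{10} = 123:
L_{12} = L_{11} + L_{10} = 199 + 123 = 322
L_{13} = L_{12} + L_{11} = 322 + 199 = 521
L_{14} = L_{13} + L_{12} = 521 + 322 = 843
L_{15} = L_{14} + L_{13} = 843 + 521 = 1364
L_{16} = L_{15} + L_{14} = 1364 + 843 = 2207

2207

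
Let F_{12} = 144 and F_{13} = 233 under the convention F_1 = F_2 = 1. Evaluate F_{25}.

75025

By F_{2k+1} = F_k² + F_{k+1}²: F_{25} = 144² + 233² = 20736 + 54289 = 75025.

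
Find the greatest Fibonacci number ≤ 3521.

2584 ≤ 3521 < 4181, so the largest Fibonacci number not exceeding 3521 is 2584.

2584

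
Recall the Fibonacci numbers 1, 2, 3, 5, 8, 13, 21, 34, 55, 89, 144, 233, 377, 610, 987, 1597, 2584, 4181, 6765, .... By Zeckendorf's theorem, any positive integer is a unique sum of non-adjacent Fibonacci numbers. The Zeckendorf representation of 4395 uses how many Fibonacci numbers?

Greedy algorithm:
take 4181 (≤ 4395); 4395 − 4181 = 214
take 144 (≤ 214); 214 − 144 = 70
take 55 (≤ 70); 70 − 55 = 15
take 13 (≤ 15); 15 − 13 = 2
take 2 (≤ 2); 2 − 2 = 0
4395 = 4181 + 144 + 55 + 13 + 2, which has 5 terms.

5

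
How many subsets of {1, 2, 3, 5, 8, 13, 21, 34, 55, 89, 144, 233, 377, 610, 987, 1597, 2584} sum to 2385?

Starting from the Zeckendorf form and repeatedly splitting a term F_k into F_{k−1} + F_{k−2} (when neither is already used) reaches every representation.
2385 = 1597+610+144+34 = 1597+610+144+21+13 = 1597+610+89+55+34 = 1597+377+233+144+34 = … (20 more), for 24 in all.

24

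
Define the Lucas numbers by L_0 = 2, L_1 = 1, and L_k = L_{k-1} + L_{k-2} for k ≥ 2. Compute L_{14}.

843

Iterating the recurrence up to L_{6} = 18 and L_{5} = 11:
L_{7} = L_{6} + L_{5} = 18 + 11 = 29
L_{8} = L_{7} + L_{6} = 29 + 18 = 47
L_{9} = L_{8} + L_{7} = 47 + 29 = 76
L_{10} = L_{9} + L_{8} = 76 + 47 = 123
L_{11} = L_{10} + L_{9} = 123 + 76 = 199
L_{12} = L_{11} + L_{10} = 199 + 123 = 322
L_{13} = L_{12} + L_{11} = 322 + 199 = 521
L_{14} = L_{13} + L_{12} = 521 + 322 = 843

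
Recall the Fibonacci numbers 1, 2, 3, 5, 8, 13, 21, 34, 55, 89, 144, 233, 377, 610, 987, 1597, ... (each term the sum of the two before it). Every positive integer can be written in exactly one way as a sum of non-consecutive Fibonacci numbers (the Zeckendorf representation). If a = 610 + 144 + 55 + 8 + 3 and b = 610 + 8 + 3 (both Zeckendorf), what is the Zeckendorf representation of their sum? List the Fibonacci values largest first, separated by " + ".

987 + 377 + 55 + 21 + 1

The two numbers are 820 and 621, so their sum is 1441.
1441 − 987 = 454
454 − 377 = 77
77 − 55 = 22
22 − 21 = 1
1 − 1 = 0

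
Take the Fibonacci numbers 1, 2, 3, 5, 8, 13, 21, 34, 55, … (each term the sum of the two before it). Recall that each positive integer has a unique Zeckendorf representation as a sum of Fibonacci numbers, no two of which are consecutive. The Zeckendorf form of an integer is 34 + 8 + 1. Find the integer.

34 + 8 + 1 = 43.

43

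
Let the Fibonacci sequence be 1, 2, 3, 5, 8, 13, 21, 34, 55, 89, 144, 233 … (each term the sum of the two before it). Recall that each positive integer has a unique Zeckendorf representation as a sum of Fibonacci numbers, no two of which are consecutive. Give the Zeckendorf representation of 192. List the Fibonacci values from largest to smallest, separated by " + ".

144 + 34 + 13 + 1

144 ≤ 192 < 233, so take 144; remainder 48
34 ≤ 48 < 55, so take 34; remainder 14
13 ≤ 14 < 21, so take 13; remainder 1
1 ≤ 1 < 2, so take 1; remainder 0
So 192 = 144 + 34 + 13 + 1, with no two terms consecutive in the sequence.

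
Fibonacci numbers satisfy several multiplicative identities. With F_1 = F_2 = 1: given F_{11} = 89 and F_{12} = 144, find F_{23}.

By F_{2k+1} = F_k² + F_{k+1}²: F_{23} = 89² + 144² = 7921 + 20736 = 28657.

28657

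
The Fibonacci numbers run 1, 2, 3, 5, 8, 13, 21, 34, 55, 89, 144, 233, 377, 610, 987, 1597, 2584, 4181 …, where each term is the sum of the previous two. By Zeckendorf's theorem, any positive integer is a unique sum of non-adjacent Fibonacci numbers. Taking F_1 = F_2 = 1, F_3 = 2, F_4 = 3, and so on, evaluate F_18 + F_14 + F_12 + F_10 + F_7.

F_18 + F_14 + F_12 + F_10 + F_7 = 2584 + 377 + 144 + 55 + 13 = 3173.

3173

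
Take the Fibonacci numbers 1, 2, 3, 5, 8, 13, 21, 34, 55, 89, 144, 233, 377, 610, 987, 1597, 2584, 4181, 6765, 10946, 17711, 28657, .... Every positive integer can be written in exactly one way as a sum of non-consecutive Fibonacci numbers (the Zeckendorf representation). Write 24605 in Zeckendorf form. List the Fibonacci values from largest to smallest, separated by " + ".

17711 + 6765 + 89 + 34 + 5 + 1

Repeatedly subtract the largest Fibonacci number that fits:
largest Fibonacci ≤ 24605 is 17711; 24605 − 17711 = 6894
largest Fibonacci ≤ 6894 is 6765; 6894 − 6765 = 129
largest Fibonacci ≤ 129 is 89; 129 − 89 = 40
largest Fibonacci ≤ 40 is 34; 40 − 34 = 6
largest Fibonacci ≤ 6 is 5; 6 − 5 = 1
largest Fibonacci ≤ 1 is 1; 1 − 1 = 0
So 24605 = 17711 + 6765 + 89 + 34 + 5 + 1, with no two terms consecutive in the sequence.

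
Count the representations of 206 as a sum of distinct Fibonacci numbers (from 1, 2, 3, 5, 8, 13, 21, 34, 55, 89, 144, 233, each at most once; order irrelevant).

5

206 = 144+55+5+2 = 144+34+21+5+2 = 144+34+13+8+5+2 = … (2 more), for 5 in all.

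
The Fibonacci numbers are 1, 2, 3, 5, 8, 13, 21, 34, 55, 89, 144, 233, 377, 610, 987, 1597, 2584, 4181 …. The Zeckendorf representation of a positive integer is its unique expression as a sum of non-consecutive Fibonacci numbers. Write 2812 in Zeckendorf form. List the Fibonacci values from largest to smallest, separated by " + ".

2584 ≤ 2812 < 4181, so take 2584; remainder 228
144 ≤ 228 < 233, so take 144; remainder 84
55 ≤ 84 < 89, so take 55; remainder 29
21 ≤ 29 < 34, so take 21; remainder 8
8 ≤ 8 < 13, so take 8; remainder 0
So 2812 = 2584 + 144 + 55 + 21 + 8, with no two terms consecutive in the sequence.

2584 + 144 + 55 + 21 + 8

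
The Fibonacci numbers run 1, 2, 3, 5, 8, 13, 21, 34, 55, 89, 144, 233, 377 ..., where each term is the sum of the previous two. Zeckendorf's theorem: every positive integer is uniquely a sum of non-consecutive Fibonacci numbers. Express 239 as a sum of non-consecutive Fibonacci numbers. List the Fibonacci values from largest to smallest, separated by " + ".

233 + 5 + 1

take 233 (≤ 239); 239 − 233 = 6
take 5 (≤ 6); 6 − 5 = 1
take 1 (≤ 1); 1 − 1 = 0
So 239 = 233 + 5 + 1, with no two terms consecutive in the sequence.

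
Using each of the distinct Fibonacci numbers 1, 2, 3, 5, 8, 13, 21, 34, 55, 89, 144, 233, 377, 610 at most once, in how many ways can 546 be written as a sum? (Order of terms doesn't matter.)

Each representation comes from the Zeckendorf form by replacing some F_k with F_{k−1} + F_{k−2} where possible.
546 = 377+144+21+3+1 = 377+144+13+8+3+1 = 377+89+55+21+3+1 = 377+89+55+13+8+3+1 = … (4 more), for 8 in all.

8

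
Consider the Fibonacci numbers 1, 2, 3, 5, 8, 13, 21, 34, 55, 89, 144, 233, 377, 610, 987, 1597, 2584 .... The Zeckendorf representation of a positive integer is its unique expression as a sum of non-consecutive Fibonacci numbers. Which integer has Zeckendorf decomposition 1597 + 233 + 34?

1597 + 233 + 34 = 1864.

1864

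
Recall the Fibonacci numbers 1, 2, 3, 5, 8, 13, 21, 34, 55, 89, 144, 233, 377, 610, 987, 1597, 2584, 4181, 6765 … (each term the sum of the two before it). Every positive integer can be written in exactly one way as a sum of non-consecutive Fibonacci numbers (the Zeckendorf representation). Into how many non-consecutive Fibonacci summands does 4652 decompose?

4

4181 ≤ 4652 < 6765, so take 4181; remainder 471
377 ≤ 471 < 610, so take 377; remainder 94
89 ≤ 94 < 144, so take 89; remainder 5
5 ≤ 5 < 8, so take 5; remainder 0
4652 = 4181 + 377 + 89 + 5, which has 4 terms.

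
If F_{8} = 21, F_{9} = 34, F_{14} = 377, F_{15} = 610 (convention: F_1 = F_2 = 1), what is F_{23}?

28657

By the addition formula F_{m+n} = F_m F_{n+1} + F_{m−1} F_n with m=9, n=14: F_{23} = 34·610 + 21·377 = 20740 + 7917 = 28657.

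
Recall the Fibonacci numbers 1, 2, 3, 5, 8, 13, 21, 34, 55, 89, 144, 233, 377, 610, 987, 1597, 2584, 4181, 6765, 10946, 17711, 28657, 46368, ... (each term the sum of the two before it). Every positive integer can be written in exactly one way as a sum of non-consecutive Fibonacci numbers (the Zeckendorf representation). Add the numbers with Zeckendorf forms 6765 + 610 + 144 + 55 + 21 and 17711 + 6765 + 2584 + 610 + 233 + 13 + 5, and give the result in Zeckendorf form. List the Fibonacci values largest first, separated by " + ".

28657 + 6765 + 89 + 5

The two numbers are 7595 and 27921, so their sum is 35516.
35516: greatest Fibonacci not exceeding it is 28657, leaving 6859
6859: greatest Fibonacci not exceeding it is 6765, leaving 94
94: greatest Fibonacci not exceeding it is 89, leaving 5
5: greatest Fibonacci not exceeding it is 5, leaving 0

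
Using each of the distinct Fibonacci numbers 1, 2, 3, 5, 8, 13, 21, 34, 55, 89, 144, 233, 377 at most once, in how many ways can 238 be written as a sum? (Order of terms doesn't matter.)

9

238 = 233+5 = 233+3+2 = 144+89+5 = 144+89+3+2 = … (5 more), for 9 in all.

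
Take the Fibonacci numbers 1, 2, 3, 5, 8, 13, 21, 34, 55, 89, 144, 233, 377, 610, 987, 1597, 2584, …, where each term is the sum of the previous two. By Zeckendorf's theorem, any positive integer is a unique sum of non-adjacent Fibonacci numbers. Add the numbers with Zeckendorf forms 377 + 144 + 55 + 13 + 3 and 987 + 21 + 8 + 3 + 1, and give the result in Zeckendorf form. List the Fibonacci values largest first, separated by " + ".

The two numbers are 592 and 1020, so their sum is 1612.
1612 − 1597 = 15
15 − 13 = 2
2 − 2 = 0

1597 + 13 + 2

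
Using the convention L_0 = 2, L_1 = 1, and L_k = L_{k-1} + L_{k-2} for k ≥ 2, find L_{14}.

Iterating the recurrence up to L_{6} = 18 and L_{5} = 11:
L_{7} = L_{6} + L_{5} = 18 + 11 = 29
L_{8} = L_{7} + L_{6} = 29 + 18 = 47
L_{9} = L_{8} + L_{7} = 47 + 29 = 76
L_{10} = L_{9} + L_{8} = 76 + 47 = 123
L_{11} = L_{10} + L_{9} = 123 + 76 = 199
L_{12} = L_{11} + L_{10} = 199 + 123 = 322
L_{13} = L_{12} + L_{11} = 322 + 199 = 521
L_{14} = L_{13} + L_{12} = 521 + 322 = 843

843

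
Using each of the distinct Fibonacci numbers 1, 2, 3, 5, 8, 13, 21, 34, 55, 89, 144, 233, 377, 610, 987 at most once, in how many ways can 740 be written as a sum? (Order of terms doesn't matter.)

7

Each representation comes from the Zeckendorf form by replacing some F_k with F_{k−1} + F_{k−2} where possible.
740 = 610+89+34+5+2 = 610+89+21+13+5+2 = 377+233+89+34+5+2 = 610+55+34+21+13+5+2 = … (3 more), for 7 in all.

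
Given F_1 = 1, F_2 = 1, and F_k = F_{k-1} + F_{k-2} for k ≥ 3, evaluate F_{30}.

Iterating the recurrence up to F_{23} = 28657 and F_{22} = 17711:
F_{24} = F_{23} + F_{22} = 28657 + 17711 = 46368
F_{25} = F_{24} + F_{23} = 46368 + 28657 = 75025
F_{26} = F_{25} + F_{24} = 75025 + 46368 = 121393
F_{27} = F_{26} + F_{25} = 121393 + 75025 = 196418
F_{28} = F_{27} + F_{26} = 196418 + 121393 = 317811
F_{29} = F_{28} + F_{27} = 317811 + 196418 = 514229
F_{30} = F_{29} + F_{28} = 514229 + 317811 = 832040

832040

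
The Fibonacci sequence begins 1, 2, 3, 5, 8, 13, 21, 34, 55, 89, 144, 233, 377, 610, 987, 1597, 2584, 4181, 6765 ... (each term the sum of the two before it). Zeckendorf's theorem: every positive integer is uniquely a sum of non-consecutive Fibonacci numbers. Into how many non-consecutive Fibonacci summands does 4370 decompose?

5

4370 − 4181 = 189
189 − 144 = 45
45 − 34 = 11
11 − 8 = 3
3 − 3 = 0
4370 = 4181 + 144 + 34 + 8 + 3, which has 5 terms.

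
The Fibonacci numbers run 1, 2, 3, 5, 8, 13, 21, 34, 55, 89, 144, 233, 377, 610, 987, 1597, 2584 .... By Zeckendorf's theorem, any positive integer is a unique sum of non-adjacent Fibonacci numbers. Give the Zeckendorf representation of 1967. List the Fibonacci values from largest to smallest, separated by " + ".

Greedily peel off the largest Fibonacci term at each step:
1597 ≤ 1967 < 2584, so take 1597; remainder 370
233 ≤ 370 < 377, so take 233; remainder 137
89 ≤ 137 < 144, so take 89; remainder 48
34 ≤ 48 < 55, so take 34; remainder 14
13 ≤ 14 < 21, so take 13; remainder 1
1 ≤ 1 < 2, so take 1; remainder 0
So 1967 = 1597 + 233 + 89 + 34 + 13 + 1, with no two terms consecutive in the sequence.

1597 + 233 + 89 + 34 + 13 + 1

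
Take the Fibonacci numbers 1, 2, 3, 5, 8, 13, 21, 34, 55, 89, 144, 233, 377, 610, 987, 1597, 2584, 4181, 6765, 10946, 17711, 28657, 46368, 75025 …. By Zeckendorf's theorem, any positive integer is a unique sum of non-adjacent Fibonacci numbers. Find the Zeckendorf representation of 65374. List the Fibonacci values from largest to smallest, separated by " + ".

65374: greatest Fibonacci not exceeding it is 46368, leaving 19006
19006: greatest Fibonacci not exceeding it is 17711, leaving 1295
1295: greatest Fibonacci not exceeding it is 987, leaving 308
308: greatest Fibonacci not exceeding it is 233, leaving 75
75: greatest Fibonacci not exceeding it is 55, leaving 20
20: greatest Fibonacci not exceeding it is 13, leaving 7
7: greatest Fibonacci not exceeding it is 5, leaving 2
2: greatest Fibonacci not exceeding it is 2, leaving 0
So 65374 = 46368 + 17711 + 987 + 233 + 55 + 13 + 5 + 2, with no two terms consecutive in the sequence.

46368 + 17711 + 987 + 233 + 55 + 13 + 5 + 2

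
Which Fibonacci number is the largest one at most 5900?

4181

4181 ≤ 5900 < 6765, so the largest Fibonacci number not exceeding 5900 is 4181.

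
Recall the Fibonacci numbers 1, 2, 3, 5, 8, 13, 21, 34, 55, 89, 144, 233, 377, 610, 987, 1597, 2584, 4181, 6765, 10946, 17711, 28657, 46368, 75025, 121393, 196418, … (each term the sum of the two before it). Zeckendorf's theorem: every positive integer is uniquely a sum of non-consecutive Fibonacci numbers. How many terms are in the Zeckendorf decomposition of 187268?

Greedy algorithm:
largest Fibonacci ≤ 187268 is 121393; 187268 − 121393 = 65875
largest Fibonacci ≤ 65875 is 46368; 65875 − 46368 = 19507
largest Fibonacci ≤ 19507 is 17711; 19507 − 17711 = 1796
largest Fibonacci ≤ 1796 is 1597; 1796 − 1597 = 199
largest Fibonacci ≤ 199 is 144; 199 − 144 = 55
largest Fibonacci ≤ 55 is 55; 55 − 55 = 0
187268 = 121393 + 46368 + 17711 + 1597 + 144 + 55, which has 6 terms.

6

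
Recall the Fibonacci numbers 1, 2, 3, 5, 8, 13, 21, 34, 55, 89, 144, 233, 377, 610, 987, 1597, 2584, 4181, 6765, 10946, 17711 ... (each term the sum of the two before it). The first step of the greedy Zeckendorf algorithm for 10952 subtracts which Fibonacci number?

10946

10946 ≤ 10952 < 17711, so the largest Fibonacci number not exceeding 10952 is 10946.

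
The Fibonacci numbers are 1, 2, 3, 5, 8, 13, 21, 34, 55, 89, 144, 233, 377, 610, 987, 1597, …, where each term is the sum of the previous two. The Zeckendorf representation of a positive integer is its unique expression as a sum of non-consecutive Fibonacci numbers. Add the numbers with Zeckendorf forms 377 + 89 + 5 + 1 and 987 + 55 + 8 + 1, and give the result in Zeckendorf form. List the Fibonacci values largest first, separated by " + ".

987 + 377 + 144 + 13 + 2

The two numbers are 472 and 1051, so their sum is 1523.
subtract 987 from 1523: 536 remains
subtract 377 from 536: 159 remains
subtract 144 from 159: 15 remains
subtract 13 from 15: 2 remains
subtract 2 from 2: 0 remains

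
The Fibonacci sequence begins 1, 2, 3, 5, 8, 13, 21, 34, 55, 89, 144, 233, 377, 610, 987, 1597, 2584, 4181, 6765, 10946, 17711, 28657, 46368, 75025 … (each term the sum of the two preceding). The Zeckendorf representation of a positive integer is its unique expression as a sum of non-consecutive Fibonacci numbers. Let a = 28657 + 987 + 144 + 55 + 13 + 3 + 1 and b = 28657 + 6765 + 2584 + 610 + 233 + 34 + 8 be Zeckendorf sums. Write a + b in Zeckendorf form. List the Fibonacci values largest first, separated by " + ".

The two numbers are 29860 and 38891, so their sum is 68751.
Repeatedly subtract the largest Fibonacci number that fits:
68751 − 46368 = 22383
22383 − 17711 = 4672
4672 − 4181 = 491
491 − 377 = 114
114 − 89 = 25
25 − 21 = 4
4 − 3 = 1
1 − 1 = 0

46368 + 17711 + 4181 + 377 + 89 + 21 + 3 + 1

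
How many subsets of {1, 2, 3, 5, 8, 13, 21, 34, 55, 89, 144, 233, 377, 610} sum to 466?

Each representation comes from the Zeckendorf form by replacing some F_k with F_{k−1} + F_{k−2} where possible.
466 = 377+89 = 377+55+34 = 233+144+89 = 377+55+21+13 = … (6 more), for 10 in all.

10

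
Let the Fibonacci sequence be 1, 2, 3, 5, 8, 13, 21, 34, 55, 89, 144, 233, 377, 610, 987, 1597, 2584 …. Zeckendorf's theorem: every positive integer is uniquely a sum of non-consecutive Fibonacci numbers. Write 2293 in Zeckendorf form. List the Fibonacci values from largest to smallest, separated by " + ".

take 1597 (≤ 2293); 2293 − 1597 = 696
take 610 (≤ 696); 696 − 610 = 86
take 55 (≤ 86); 86 − 55 = 31
take 21 (≤ 31); 31 − 21 = 10
take 8 (≤ 10); 10 − 8 = 2
take 2 (≤ 2); 2 − 2 = 0
So 2293 = 1597 + 610 + 55 + 21 + 8 + 2, with no two terms consecutive in the sequence.

1597 + 610 + 55 + 21 + 8 + 2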